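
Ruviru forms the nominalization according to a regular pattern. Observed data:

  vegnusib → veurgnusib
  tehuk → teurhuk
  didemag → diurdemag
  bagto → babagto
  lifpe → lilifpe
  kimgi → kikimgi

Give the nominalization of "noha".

nonoha

vegnusib and kimgi both have last vowel 'i' yet inflect differently (veurgnusib, kikimgi), so the last vowel is not what conditions the rule; whether the stem ends in a vowel or a consonant is.
"noha" ends in a vowel. The stems ending in a vowel (bagto → babagto, lifpe → lilifpe, kimgi → kikimgi) repeat the first consonant+vowel as a prefix.
The other pattern: stems ending in a consonant insert -ur- after the first vowel.
So noha → nonoha.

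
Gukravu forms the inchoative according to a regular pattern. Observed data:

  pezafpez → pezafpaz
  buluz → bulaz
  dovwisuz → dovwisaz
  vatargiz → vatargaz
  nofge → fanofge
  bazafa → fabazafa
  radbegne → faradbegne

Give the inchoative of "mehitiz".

mehitaz

pezafpez and nofge both have last vowel 'e' yet inflect differently (pezafpaz, fanofge), so the last vowel is not what conditions the rule; whether the stem ends in a vowel or a consonant is.
"mehitiz" ends in a consonant. The stems ending in a consonant (pezafpez → pezafpaz, buluz → bulaz, dovwisuz → dovwisaz) change the last vowel to 'a'.
So mehitiz → mehitaz.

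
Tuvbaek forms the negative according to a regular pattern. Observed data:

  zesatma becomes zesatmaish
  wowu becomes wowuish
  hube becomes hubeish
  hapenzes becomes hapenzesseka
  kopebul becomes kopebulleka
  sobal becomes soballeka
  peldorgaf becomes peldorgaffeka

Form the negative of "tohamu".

"tohamu" ends in a vowel. The stems ending in a vowel (zesatma → zesatmaish, wowu → wowuish, hube → hubeish) add -ish.
So tohamu → tohamuish.

tohamuish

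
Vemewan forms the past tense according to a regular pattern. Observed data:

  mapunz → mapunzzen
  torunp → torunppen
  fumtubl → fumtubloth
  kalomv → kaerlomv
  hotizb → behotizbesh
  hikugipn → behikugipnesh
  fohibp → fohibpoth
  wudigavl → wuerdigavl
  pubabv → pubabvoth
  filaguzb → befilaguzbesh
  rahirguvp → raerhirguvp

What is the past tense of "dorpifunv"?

dorpifunvven

rahirguvp and fohibp both end in -p yet inflect differently (raerhirguvp, fohibpoth), so the final letter is not what conditions the rule; the second-to-last letter is.
"dorpifunv" has second-to-last letter 'n'. The stems whose second-to-last letter is 'n' (mapunz → mapunzzen, torunp → torunppen) double the final consonant and add -en.
The other patterns: stems whose second-to-last letter is 'm' or 'v' insert -er- after the first vowel; stems whose second-to-last letter is 'b' add -oth; stems whose second-to-last letter is 'p' or 'z' add be- … -esh around the stem.
So dorpifunv → dorpifunvven.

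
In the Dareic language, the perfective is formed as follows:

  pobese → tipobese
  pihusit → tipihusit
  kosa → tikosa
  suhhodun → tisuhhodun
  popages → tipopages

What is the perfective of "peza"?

tipeza

Every pair shown (pobese → tipobese, pihusit → tipihusit, kosa → tikosa, …) follows the same rule: add the prefix ti-.
So peza → tipeza.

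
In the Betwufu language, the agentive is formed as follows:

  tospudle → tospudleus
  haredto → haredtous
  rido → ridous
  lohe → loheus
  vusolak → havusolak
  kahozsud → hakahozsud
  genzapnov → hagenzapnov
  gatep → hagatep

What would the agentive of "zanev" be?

hazanev

haredto and genzapnov both have last vowel 'o' yet inflect differently (haredtous, hagenzapnov), so the last vowel is not what conditions the rule; whether the stem ends in a vowel or a consonant is.
"zanev" ends in a consonant. The stems ending in a consonant (vusolak → havusolak, kahozsud → hakahozsud, genzapnov → hagenzapnov) add the prefix ha-.
The other pattern: stems ending in a vowel add -us.
So zanev → hazanev.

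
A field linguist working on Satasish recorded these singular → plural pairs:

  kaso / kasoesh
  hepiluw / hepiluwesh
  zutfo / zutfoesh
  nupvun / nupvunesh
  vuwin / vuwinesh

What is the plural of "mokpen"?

Every pair shown (kaso → kasoesh, hepiluw → hepiluwesh, zutfo → zutfoesh, …) follows the same rule: add -esh.
So mokpen → mokpenesh.

mokpenesh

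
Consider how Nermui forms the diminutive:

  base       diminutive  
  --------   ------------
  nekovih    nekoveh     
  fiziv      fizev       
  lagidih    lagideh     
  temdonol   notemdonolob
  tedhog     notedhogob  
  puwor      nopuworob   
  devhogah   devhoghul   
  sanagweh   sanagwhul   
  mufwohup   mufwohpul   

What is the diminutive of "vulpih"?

vulpeh

nekovih and devhogah both end in -h yet inflect differently (nekoveh, devhoghul), so the final letter is not what conditions the rule; the last vowel is.
"vulpih" has last vowel 'i'. The stems whose last vowel is 'i' (nekovih → nekoveh, fiziv → fizev, lagidih → lagideh) change the last vowel to 'e'.
So vulpih → vulpeh.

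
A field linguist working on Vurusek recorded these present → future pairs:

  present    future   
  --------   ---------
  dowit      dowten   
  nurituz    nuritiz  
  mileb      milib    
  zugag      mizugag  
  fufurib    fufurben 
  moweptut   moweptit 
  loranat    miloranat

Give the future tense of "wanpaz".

"wanpaz" has last vowel 'a'. The stems whose last vowel is 'a' (loranat → miloranat, zugag → mizugag) add the prefix mi-.
So wanpaz → miwanpaz.

miwanpaz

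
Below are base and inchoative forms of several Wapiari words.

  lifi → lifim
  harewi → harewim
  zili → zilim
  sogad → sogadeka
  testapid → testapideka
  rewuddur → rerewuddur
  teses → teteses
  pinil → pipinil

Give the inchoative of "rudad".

rudadeka

lifi and testapid both have last vowel 'i' yet inflect differently (lifim, testapideka), so the last vowel is not what conditions the rule; the final letter is.
"rudad" ends in -d. The stems ending in -d (sogad → sogadeka, testapid → testapideka) add -eka.
The other patterns: stems ending in -i drop the final letter and add -im; stems ending in -l, -r or -s repeat the first consonant+vowel as a prefix.
So rudad → rudadeka.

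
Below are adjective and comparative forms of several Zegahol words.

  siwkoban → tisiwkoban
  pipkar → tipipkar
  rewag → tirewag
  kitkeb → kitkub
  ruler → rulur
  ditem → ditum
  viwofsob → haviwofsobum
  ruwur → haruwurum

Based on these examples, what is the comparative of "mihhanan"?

"mihhanan" has last vowel 'a'. The stems whose last vowel is 'a' (siwkoban → tisiwkoban, pipkar → tipipkar, rewag → tirewag) add the prefix ti-.
The other patterns: stems whose last vowel is 'e' change the last vowel to 'u'; stems whose last vowel is 'o' or 'u' add ha- … -um around the stem.
So mihhanan → timihhanan.

timihhanan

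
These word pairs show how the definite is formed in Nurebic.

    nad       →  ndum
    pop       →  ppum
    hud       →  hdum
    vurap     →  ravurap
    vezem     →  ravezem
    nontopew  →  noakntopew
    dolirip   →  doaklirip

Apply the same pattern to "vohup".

pop and vurap both end in -p yet inflect differently (ppum, ravurap), so the final letter is not what conditions the rule; the number of vowels is.
"vohup" has 2 vowels. The stems with 2 vowels (vurap → ravurap, vezem → ravezem) add the prefix ra-.
So vohup → ravohup.

ravohup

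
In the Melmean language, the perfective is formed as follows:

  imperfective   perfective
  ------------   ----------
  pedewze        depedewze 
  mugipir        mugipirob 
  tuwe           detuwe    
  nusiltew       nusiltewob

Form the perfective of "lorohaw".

lorohawob

nusiltew and tuwe both have last vowel 'e' yet inflect differently (nusiltewob, detuwe), so the last vowel is not what conditions the rule; whether the stem ends in a vowel or a consonant is.
"lorohaw" ends in a consonant. The stems ending in a consonant (nusiltew → nusiltewob, mugipir → mugipirob) add -ob.
The other pattern: stems ending in a vowel add the prefix de-.
So lorohaw → lorohawob.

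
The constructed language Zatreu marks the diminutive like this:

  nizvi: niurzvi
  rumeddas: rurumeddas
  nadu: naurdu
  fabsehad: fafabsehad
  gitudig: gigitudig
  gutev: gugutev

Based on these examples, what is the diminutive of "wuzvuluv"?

wuwuzvuluv

nizvi and gitudig both have last vowel 'i' yet inflect differently (niurzvi, gigitudig), so the last vowel is not what conditions the rule; whether the stem ends in a vowel or a consonant is.
"wuzvuluv" ends in a consonant. The stems ending in a consonant (gutev → gugutev, gitudig → gigitudig, rumeddas → rurumeddas) repeat the first consonant+vowel as a prefix.
The other pattern: stems ending in a vowel insert -ur- after the first vowel.
So wuzvuluv → wuwuzvuluv.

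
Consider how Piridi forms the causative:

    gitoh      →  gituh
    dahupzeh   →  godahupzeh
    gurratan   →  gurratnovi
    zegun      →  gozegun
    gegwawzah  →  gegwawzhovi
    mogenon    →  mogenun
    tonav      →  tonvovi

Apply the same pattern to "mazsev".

gurratan and mogenon both end in -n yet inflect differently (gurratnovi, mogenun), so the final letter is not what conditions the rule; the last vowel is.
"mazsev" has last vowel 'e'. The one such stem in the data (dahupzeh → godahupzeh) adds the prefix go-, so the same rule applies.
So mazsev → gomazsev.

gomazsev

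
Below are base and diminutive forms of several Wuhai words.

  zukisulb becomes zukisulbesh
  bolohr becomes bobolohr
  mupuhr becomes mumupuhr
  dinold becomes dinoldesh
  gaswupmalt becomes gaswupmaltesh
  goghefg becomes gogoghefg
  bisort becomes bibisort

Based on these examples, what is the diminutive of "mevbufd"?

gaswupmalt and bisort both end in -t yet inflect differently (gaswupmaltesh, bibisort), so the final letter is not what conditions the rule; the second-to-last letter is.
"mevbufd" has second-to-last letter 'f'. The one such stem in the data (goghefg → gogoghefg) repeats the first consonant+vowel as a prefix (as do bolohr, bisort), so the same rule applies.
So mevbufd → memevbufd.

memevbufd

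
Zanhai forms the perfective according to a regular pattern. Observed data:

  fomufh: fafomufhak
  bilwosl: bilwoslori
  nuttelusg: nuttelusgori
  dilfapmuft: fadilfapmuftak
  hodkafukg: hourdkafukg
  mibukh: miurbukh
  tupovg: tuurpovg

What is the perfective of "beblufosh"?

beblufoshori

nuttelusg and hodkafukg both end in -g yet inflect differently (nuttelusgori, hourdkafukg), so the final letter is not what conditions the rule; the second-to-last letter is.
"beblufosh" has second-to-last letter 's'. The stems whose second-to-last letter is 's' (nuttelusg → nuttelusgori, bilwosl → bilwoslori) add -ori.
The other patterns: stems whose second-to-last letter is 'f' add fa- … -ak around the stem; stems whose second-to-last letter is 'k' or 'v' insert -ur- after the first vowel.
So beblufosh → beblufoshori.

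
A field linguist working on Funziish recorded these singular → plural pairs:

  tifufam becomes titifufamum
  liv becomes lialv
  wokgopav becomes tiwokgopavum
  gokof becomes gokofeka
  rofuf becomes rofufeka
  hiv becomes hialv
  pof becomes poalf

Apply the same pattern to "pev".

pof and rofuf both end in -f yet inflect differently (poalf, rofufeka), so the final letter is not what conditions the rule; the number of vowels is.
"pev" has 1 vowel. The stems with 1 vowel (pof → poalf, liv → lialv, hiv → hialv) insert -al- after the first vowel.
The other patterns: stems with 2 vowels add -eka; stems with 3 vowels add ti- … -um around the stem.
So pev → pealv.

pealv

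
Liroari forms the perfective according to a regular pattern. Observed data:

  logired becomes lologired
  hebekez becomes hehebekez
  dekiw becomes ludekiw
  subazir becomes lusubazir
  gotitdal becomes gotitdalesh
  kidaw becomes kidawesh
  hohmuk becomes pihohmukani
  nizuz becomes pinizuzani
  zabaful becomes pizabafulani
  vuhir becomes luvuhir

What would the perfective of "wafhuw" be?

piwafhuwani

zabaful and gotitdal both end in -l yet inflect differently (pizabafulani, gotitdalesh), so the final letter is not what conditions the rule; the last vowel is.
"wafhuw" has last vowel 'u'. The stems whose last vowel is 'u' (hohmuk → pihohmukani, nizuz → pinizuzani, zabaful → pizabafulani) add pi- … -ani around the stem.
So wafhuw → piwafhuwani.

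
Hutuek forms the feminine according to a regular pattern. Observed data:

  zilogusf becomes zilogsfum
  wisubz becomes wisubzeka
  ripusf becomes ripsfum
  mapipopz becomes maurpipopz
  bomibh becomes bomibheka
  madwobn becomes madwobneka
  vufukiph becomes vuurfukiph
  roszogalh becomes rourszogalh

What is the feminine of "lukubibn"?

lukubibneka

wisubz and mapipopz both end in -z yet inflect differently (wisubzeka, maurpipopz), so the final letter is not what conditions the rule; the second-to-last letter is.
"lukubibn" has second-to-last letter 'b'. The stems whose second-to-last letter is 'b' (madwobn → madwobneka, wisubz → wisubzeka, bomibh → bomibheka) add -eka.
The other patterns: stems whose second-to-last letter is 's' delete the last vowel and add -um; stems whose second-to-last letter is 'l' or 'p' insert -ur- after the first vowel.
So lukubibn → lukubibneka.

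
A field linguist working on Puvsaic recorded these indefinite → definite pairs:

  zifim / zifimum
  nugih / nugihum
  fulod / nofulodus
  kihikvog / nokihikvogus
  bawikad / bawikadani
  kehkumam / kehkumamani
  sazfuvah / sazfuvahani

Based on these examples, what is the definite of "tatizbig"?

fulod and bawikad both end in -d yet inflect differently (nofulodus, bawikadani), so the final letter is not what conditions the rule; the last vowel is.
"tatizbig" has last vowel 'i'. The stems whose last vowel is 'i' (zifim → zifimum, nugih → nugihum) add -um.
The other patterns: stems whose last vowel is 'o' add no- … -us around the stem; stems whose last vowel is 'a' add -ani.
So tatizbig → tatizbigum.

tatizbigum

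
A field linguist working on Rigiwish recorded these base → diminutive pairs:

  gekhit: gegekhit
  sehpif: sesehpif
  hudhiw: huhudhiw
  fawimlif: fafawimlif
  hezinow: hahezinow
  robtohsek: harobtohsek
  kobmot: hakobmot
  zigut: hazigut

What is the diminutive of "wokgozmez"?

hudhiw and hezinow both end in -w yet inflect differently (huhudhiw, hahezinow), so the final letter is not what conditions the rule; the last vowel is.
"wokgozmez" has last vowel 'e'. The one such stem in the data (robtohsek → harobtohsek) adds the prefix ha-, so the same rule applies.
So wokgozmez → hawokgozmez.

hawokgozmez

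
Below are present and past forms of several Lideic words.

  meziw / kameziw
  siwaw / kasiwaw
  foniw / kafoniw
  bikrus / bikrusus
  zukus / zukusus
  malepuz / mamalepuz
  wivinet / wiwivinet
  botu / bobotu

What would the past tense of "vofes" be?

vofesus

"vofes" ends in -s. The stems ending in -s (bikrus → bikrusus, zukus → zukusus) add -us.
So vofes → vofesus.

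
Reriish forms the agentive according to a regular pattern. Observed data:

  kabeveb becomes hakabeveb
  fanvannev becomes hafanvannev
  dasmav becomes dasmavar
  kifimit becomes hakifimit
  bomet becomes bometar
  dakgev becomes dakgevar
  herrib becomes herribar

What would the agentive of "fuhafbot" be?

hafuhafbot

kifimit and bomet both end in -t yet inflect differently (hakifimit, bometar), so the final letter is not what conditions the rule; the number of vowels is.
"fuhafbot" has 3 vowels. The stems with 3 vowels (kifimit → hakifimit, kabeveb → hakabeveb, fanvannev → hafanvannev) add the prefix ha-.
So fuhafbot → hafuhafbot.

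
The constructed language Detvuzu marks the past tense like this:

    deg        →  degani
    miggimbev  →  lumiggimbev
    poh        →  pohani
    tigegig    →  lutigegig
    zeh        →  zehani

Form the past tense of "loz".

tigegig and deg both end in -g yet inflect differently (lutigegig, degani), so the final letter is not what conditions the rule; the number of vowels is.
"loz" has 1 vowel. The stems with 1 vowel (deg → degani, zeh → zehani, poh → pohani) add -ani.
So loz → lozani.

lozani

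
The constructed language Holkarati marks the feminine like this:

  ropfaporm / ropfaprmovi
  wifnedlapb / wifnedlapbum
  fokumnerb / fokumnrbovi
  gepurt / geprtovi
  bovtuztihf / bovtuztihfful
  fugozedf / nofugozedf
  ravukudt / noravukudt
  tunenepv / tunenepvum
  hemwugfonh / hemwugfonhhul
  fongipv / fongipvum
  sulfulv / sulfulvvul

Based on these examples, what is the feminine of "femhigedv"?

ravukudt and gepurt both end in -t yet inflect differently (noravukudt, geprtovi), so the final letter is not what conditions the rule; the second-to-last letter is.
"femhigedv" has second-to-last letter 'd'. The stems whose second-to-last letter is 'd' (ravukudt → noravukudt, fugozedf → nofugozedf) add the prefix no-.
The other patterns: stems whose second-to-last letter is 'r' delete the last vowel and add -ovi; stems whose second-to-last letter is 'p' add -um; stems whose second-to-last letter is 'h', 'l' or 'n' double the final consonant and add -ul.
So femhigedv → nofemhigedv.

nofemhigedv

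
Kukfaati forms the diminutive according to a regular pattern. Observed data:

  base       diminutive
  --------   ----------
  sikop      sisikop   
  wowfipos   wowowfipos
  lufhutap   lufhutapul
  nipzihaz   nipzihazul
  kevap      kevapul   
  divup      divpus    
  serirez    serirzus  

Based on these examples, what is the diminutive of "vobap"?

"vobap" has last vowel 'a'. The stems whose last vowel is 'a' (lufhutap → lufhutapul, nipzihaz → nipzihazul, kevap → kevapul) add -ul.
So vobap → vobapul.

vobapul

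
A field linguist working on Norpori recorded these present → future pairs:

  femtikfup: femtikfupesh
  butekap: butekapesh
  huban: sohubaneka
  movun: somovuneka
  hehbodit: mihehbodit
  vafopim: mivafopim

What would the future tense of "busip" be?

busipesh

"busip" ends in -p. The stems ending in -p (femtikfup → femtikfupesh, butekap → butekapesh) add -esh.
The other patterns: stems ending in -n add so- … -eka around the stem; stems ending in -m or -t add the prefix mi-.
So busip → busipesh.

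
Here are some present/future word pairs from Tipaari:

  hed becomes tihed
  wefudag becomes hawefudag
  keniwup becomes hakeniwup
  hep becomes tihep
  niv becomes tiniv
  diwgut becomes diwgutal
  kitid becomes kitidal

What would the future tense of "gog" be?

hed and kitid both end in -d yet inflect differently (tihed, kitidal), so the final letter is not what conditions the rule; the number of vowels is.
"gog" has 1 vowel. The stems with 1 vowel (niv → tiniv, hep → tihep, hed → tihed) add the prefix ti-.
The other patterns: stems with 2 vowels add -al; stems with 3 vowels add the prefix ha-.
So gog → tigog.

tigog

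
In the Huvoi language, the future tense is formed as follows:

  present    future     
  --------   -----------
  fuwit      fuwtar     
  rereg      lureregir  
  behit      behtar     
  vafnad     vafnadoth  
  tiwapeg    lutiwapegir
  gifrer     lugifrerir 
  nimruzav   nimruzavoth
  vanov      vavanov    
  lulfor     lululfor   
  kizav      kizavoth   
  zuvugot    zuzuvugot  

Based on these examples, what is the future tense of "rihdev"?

gifrer and lulfor both end in -r yet inflect differently (lugifrerir, lululfor), so the final letter is not what conditions the rule; the last vowel is.
"rihdev" has last vowel 'e'. The stems whose last vowel is 'e' (rereg → lureregir, gifrer → lugifrerir, tiwapeg → lutiwapegir) add lu- … -ir around the stem.
So rihdev → lurihdevir.

lurihdevir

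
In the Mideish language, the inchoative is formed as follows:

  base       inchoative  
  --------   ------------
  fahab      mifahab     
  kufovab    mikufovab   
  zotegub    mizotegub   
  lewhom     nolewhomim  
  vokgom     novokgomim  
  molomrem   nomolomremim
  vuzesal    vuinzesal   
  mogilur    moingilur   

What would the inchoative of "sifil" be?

siinfil

fahab and vuzesal both have last vowel 'a' yet inflect differently (mifahab, vuinzesal), so the last vowel is not what conditions the rule; the final letter is.
"sifil" ends in -l. The one such stem in the data (vuzesal → vuinzesal) inserts -in- after the first vowel (as does mogilur), so the same rule applies.
So sifil → siinfil.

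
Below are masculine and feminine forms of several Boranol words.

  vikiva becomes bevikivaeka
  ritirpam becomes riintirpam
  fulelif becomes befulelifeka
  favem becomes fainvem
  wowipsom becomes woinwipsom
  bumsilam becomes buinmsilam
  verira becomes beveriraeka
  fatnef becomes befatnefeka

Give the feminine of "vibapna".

bevibapnaeka

"vibapna" ends in -a. The stems ending in -a (verira → beveriraeka, vikiva → bevikivaeka) add be- … -eka around the stem.
The other pattern: stems ending in -m insert -in- after the first vowel.
So vibapna → bevibapnaeka.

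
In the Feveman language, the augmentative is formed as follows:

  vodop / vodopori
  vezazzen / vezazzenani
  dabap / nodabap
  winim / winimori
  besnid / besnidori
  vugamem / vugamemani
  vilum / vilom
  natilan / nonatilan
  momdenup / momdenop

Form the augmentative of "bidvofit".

vugamem and vilum both end in -m yet inflect differently (vugamemani, vilom), so the final letter is not what conditions the rule; the last vowel is.
"bidvofit" has last vowel 'i'. The stems whose last vowel is 'i' (besnid → besnidori, winim → winimori) add -ori.
The other patterns: stems whose last vowel is 'e' add -ani; stems whose last vowel is 'u' change the last vowel to 'o'; stems whose last vowel is 'a' add the prefix no-.
So bidvofit → bidvofitori.

bidvofitori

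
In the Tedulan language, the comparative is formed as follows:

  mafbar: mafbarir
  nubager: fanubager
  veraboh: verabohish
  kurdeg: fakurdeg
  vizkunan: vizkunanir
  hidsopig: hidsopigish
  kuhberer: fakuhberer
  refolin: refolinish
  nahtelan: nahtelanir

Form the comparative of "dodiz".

kuhberer and mafbar both end in -r yet inflect differently (fakuhberer, mafbarir), so the final letter is not what conditions the rule; the last vowel is.
"dodiz" has last vowel 'i'. The stems whose last vowel is 'i' (refolin → refolinish, hidsopig → hidsopigish) add -ish.
The other patterns: stems whose last vowel is 'e' add the prefix fa-; stems whose last vowel is 'a' add -ir.
So dodiz → dodizish.

dodizish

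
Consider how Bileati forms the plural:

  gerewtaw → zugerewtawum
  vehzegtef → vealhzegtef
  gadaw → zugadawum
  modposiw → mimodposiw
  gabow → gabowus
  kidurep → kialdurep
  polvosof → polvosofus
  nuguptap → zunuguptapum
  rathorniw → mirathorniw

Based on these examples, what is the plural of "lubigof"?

lubigofus

nuguptap and kidurep both end in -p yet inflect differently (zunuguptapum, kialdurep), so the final letter is not what conditions the rule; the last vowel is.
"lubigof" has last vowel 'o'. The stems whose last vowel is 'o' (polvosof → polvosofus, gabow → gabowus) add -us.
So lubigof → lubigofus.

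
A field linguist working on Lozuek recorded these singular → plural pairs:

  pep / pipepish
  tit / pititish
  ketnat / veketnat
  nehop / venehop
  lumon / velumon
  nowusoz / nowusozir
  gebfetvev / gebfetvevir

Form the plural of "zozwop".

tit and ketnat both end in -t yet inflect differently (pititish, veketnat), so the final letter is not what conditions the rule; the number of vowels is.
"zozwop" has 2 vowels. The stems with 2 vowels (ketnat → veketnat, nehop → venehop, lumon → velumon) add the prefix ve-.
So zozwop → vezozwop.

vezozwop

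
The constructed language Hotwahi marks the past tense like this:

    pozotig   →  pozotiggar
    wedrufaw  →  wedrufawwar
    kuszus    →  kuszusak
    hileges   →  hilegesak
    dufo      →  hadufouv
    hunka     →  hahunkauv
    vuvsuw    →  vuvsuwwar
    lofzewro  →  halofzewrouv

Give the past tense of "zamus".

kuszus and vuvsuw both have last vowel 'u' yet inflect differently (kuszusak, vuvsuwwar), so the last vowel is not what conditions the rule; the final letter is.
"zamus" ends in -s. The stems ending in -s (hileges → hilegesak, kuszus → kuszusak) add -ak.
So zamus → zamusak.

zamusak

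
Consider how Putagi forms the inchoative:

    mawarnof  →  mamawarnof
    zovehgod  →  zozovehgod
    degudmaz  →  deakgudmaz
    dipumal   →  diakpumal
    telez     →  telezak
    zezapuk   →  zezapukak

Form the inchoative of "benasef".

benasefak

degudmaz and telez both end in -z yet inflect differently (deakgudmaz, telezak), so the final letter is not what conditions the rule; the last vowel is.
"benasef" has last vowel 'e'. The one such stem in the data (telez → telezak) adds -ak, so the same rule applies.
The other patterns: stems whose last vowel is 'o' repeat the first consonant+vowel as a prefix; stems whose last vowel is 'a' insert -ak- after the first vowel.
So benasef → benasefak.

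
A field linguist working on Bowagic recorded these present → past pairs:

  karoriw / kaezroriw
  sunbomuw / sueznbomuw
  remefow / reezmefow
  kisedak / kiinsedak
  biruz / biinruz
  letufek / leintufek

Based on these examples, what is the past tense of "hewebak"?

sunbomuw and biruz both have last vowel 'u' yet inflect differently (sueznbomuw, biinruz), so the last vowel is not what conditions the rule; the final letter is.
"hewebak" ends in -k. The stems ending in -k (kisedak → kiinsedak, letufek → leintufek) insert -in- after the first vowel.
The other pattern: stems ending in -w insert -ez- after the first vowel.
So hewebak → heinwebak.

heinwebak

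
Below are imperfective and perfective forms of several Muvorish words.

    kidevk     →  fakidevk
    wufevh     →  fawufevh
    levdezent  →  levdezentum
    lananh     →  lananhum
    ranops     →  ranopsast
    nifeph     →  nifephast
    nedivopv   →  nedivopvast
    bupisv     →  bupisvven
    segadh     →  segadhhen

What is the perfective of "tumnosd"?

tumnosdden

wufevh and lananh both end in -h yet inflect differently (fawufevh, lananhum), so the final letter is not what conditions the rule; the second-to-last letter is.
"tumnosd" has second-to-last letter 's'. The one such stem in the data (bupisv → bupisvven) doubles the final consonant and adds -en (as does segadh), so the same rule applies.
So tumnosd → tumnosdden.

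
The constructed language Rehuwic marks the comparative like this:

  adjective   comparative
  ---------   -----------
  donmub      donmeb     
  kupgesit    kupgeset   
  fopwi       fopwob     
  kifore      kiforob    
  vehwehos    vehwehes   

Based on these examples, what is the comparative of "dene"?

"dene" ends in a vowel. The stems ending in a vowel (fopwi → fopwob, kifore → kiforob) drop the final letter and add -ob.
The other pattern: stems ending in a consonant change the last vowel to 'e'.
So dene → denob.

denob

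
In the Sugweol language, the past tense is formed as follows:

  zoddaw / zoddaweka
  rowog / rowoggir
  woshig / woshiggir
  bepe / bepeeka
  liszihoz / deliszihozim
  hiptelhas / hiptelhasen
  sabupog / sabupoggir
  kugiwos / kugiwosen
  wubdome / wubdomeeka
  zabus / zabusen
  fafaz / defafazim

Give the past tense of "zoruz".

hiptelhas and fafaz both have last vowel 'a' yet inflect differently (hiptelhasen, defafazim), so the last vowel is not what conditions the rule; the final letter is.
"zoruz" ends in -z. The stems ending in -z (fafaz → defafazim, liszihoz → deliszihozim) add de- … -im around the stem.
So zoruz → dezoruzim.

dezoruzim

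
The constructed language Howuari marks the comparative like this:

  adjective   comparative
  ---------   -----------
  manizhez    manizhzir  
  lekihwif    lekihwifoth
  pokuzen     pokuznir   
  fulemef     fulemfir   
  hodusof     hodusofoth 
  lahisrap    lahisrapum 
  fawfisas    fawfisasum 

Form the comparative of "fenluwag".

"fenluwag" has last vowel 'a'. The stems whose last vowel is 'a' (lahisrap → lahisrapum, fawfisas → fawfisasum) add -um.
The other patterns: stems whose last vowel is 'e' delete the last vowel and add -ir; stems whose last vowel is 'i' or 'o' add -oth.
So fenluwag → fenluwagum.

fenluwagum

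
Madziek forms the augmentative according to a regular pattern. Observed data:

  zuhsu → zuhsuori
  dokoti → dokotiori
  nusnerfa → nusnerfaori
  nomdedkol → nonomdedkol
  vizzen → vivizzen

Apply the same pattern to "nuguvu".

nuguvuori

nusnerfa and nomdedkol both begin with n- yet inflect differently (nusnerfaori, nonomdedkol), so the first letter is not what conditions the rule; whether the stem ends in a vowel or a consonant is.
"nuguvu" ends in a vowel. The stems ending in a vowel (zuhsu → zuhsuori, dokoti → dokotiori, nusnerfa → nusnerfaori) add -ori.
The other pattern: stems ending in a consonant repeat the first consonant+vowel as a prefix.
So nuguvu → nuguvuori.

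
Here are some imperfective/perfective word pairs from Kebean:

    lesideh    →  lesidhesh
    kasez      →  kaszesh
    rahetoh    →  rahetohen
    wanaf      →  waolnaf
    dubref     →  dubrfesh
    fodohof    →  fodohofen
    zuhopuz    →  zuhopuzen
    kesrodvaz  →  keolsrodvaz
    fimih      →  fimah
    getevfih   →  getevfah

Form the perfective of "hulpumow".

hulpumowen

rahetoh and fimih both end in -h yet inflect differently (rahetohen, fimah), so the final letter is not what conditions the rule; the last vowel is.
"hulpumow" has last vowel 'o'. The stems whose last vowel is 'o' (fodohof → fodohofen, rahetoh → rahetohen) add -en.
The other patterns: stems whose last vowel is 'i' change the last vowel to 'a'; stems whose last vowel is 'e' delete the last vowel and add -esh; stems whose last vowel is 'a' insert -ol- after the first vowel.
So hulpumow → hulpumowen.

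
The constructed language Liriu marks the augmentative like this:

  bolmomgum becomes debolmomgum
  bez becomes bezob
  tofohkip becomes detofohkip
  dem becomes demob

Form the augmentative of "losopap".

delosopap

dem and bolmomgum both end in -m yet inflect differently (demob, debolmomgum), so the final letter is not what conditions the rule; the number of vowels is.
"losopap" has 3 vowels. The stems with 3 vowels (tofohkip → detofohkip, bolmomgum → debolmomgum) add the prefix de-.
So losopap → delosopap.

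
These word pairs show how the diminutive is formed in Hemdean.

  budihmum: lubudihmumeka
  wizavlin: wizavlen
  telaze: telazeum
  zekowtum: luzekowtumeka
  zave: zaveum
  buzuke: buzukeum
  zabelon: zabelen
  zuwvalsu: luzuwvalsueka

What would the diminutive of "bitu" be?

zabelon and zave both begin with z- yet inflect differently (zabelen, zaveum), so the first letter is not what conditions the rule; the final letter is.
"bitu" ends in -u. The one such stem in the data (zuwvalsu → luzuwvalsueka) adds lu- … -eka around the stem, so the same rule applies.
The other patterns: stems ending in -n change the last vowel to 'e'; stems ending in -e add -um.
So bitu → lubitueka.

lubitueka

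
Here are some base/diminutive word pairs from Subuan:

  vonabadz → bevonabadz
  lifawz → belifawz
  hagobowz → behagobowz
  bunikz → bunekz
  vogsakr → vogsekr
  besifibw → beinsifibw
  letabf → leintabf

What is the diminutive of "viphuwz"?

beviphuwz

bunikz and hagobowz both end in -z yet inflect differently (bunekz, behagobowz), so the final letter is not what conditions the rule; the second-to-last letter is.
"viphuwz" has second-to-last letter 'w'. The stems whose second-to-last letter is 'w' (hagobowz → behagobowz, lifawz → belifawz) add the prefix be-.
So viphuwz → beviphuwz.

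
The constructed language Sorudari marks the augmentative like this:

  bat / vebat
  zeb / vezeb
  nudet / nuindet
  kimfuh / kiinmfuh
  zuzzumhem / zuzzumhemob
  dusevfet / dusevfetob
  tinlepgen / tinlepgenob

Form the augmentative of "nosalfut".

bat and nudet both end in -t yet inflect differently (vebat, nuindet), so the final letter is not what conditions the rule; the number of vowels is.
"nosalfut" has 3 vowels. The stems with 3 vowels (zuzzumhem → zuzzumhemob, dusevfet → dusevfetob, tinlepgen → tinlepgenob) add -ob.
The other patterns: stems with 1 vowel add the prefix ve-; stems with 2 vowels insert -in- after the first vowel.
So nosalfut → nosalfutob.

nosalfutob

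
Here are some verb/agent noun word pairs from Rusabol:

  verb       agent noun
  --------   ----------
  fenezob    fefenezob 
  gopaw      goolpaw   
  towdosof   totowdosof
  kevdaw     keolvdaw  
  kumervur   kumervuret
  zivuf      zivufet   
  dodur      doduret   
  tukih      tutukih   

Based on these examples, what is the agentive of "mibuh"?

mibuhet

"mibuh" has last vowel 'u'. The stems whose last vowel is 'u' (kumervur → kumervuret, zivuf → zivufet, dodur → doduret) add -et.
So mibuh → mibuhet.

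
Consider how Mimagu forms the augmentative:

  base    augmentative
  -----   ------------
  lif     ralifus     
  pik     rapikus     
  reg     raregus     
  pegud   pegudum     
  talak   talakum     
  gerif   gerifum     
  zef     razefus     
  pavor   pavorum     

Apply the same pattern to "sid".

pik and talak both end in -k yet inflect differently (rapikus, talakum), so the final letter is not what conditions the rule; the number of vowels is.
"sid" has 1 vowel. The stems with 1 vowel (reg → raregus, lif → ralifus, pik → rapikus) add ra- … -us around the stem.
So sid → rasidus.

rasidus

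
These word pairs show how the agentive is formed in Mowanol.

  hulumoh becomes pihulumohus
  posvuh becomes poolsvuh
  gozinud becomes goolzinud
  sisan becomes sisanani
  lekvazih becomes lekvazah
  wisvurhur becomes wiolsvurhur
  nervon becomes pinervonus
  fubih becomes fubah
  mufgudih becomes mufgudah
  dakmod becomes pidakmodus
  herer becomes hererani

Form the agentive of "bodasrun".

posvuh and hulumoh both end in -h yet inflect differently (poolsvuh, pihulumohus), so the final letter is not what conditions the rule; the last vowel is.
"bodasrun" has last vowel 'u'. The stems whose last vowel is 'u' (posvuh → poolsvuh, wisvurhur → wiolsvurhur, gozinud → goolzinud) insert -ol- after the first vowel.
So bodasrun → booldasrun.

booldasrun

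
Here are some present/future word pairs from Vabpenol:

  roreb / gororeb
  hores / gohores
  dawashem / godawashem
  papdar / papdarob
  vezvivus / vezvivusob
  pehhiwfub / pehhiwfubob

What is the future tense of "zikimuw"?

zikimuwob

"zikimuw" has last vowel 'u'. The stems whose last vowel is 'u' (vezvivus → vezvivusob, pehhiwfub → pehhiwfubob) add -ob.
The other pattern: stems whose last vowel is 'e' add the prefix go-.
So zikimuw → zikimuwob.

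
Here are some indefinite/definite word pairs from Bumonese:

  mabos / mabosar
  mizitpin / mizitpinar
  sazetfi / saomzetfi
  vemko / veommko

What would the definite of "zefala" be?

zeomfala

mizitpin and sazetfi both have last vowel 'i' yet inflect differently (mizitpinar, saomzetfi), so the last vowel is not what conditions the rule; whether the stem ends in a vowel or a consonant is.
"zefala" ends in a vowel. The stems ending in a vowel (sazetfi → saomzetfi, vemko → veommko) insert -om- after the first vowel.
The other pattern: stems ending in a consonant add -ar.
So zefala → zeomfala.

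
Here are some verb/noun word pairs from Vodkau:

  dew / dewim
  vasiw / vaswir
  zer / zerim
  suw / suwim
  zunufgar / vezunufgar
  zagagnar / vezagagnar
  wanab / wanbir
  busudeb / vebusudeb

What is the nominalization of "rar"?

rarim

"rar" has 1 vowel. The stems with 1 vowel (suw → suwim, dew → dewim, zer → zerim) add -im.
So rar → rarim.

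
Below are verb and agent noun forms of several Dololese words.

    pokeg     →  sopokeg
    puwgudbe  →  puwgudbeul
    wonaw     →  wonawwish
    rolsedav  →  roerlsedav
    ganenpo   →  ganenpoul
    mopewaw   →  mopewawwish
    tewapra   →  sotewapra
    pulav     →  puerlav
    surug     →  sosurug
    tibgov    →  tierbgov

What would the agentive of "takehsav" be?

tewapra and wonaw both have last vowel 'a' yet inflect differently (sotewapra, wonawwish), so the last vowel is not what conditions the rule; the final letter is.
"takehsav" ends in -v. The stems ending in -v (tibgov → tierbgov, pulav → puerlav, rolsedav → roerlsedav) insert -er- after the first vowel.
The other patterns: stems ending in -a or -g add the prefix so-; stems ending in -w double the final consonant and add -ish; stems ending in -e or -o add -ul.
So takehsav → taerkehsav.

taerkehsav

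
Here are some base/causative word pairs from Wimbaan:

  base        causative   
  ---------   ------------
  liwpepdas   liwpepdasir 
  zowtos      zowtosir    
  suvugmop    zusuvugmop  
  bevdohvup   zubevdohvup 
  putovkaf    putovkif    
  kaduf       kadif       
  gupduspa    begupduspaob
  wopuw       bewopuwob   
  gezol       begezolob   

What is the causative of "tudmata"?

betudmataob

zowtos and suvugmop both have last vowel 'o' yet inflect differently (zowtosir, zusuvugmop), so the last vowel is not what conditions the rule; the final letter is.
"tudmata" ends in -a. The one such stem in the data (gupduspa → begupduspaob) adds be- … -ob around the stem, so the same rule applies.
The other patterns: stems ending in -s add -ir; stems ending in -p add the prefix zu-; stems ending in -f change the last vowel to 'i'.
So tudmata → betudmataob.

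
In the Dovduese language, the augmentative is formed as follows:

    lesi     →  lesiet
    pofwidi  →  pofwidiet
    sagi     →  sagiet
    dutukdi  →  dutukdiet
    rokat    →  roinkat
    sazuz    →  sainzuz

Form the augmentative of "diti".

sagi and sazuz both begin with s- yet inflect differently (sagiet, sainzuz), so the first letter is not what conditions the rule; the final letter is.
"diti" ends in -i. The stems ending in -i (lesi → lesiet, pofwidi → pofwidiet, sagi → sagiet) add -et.
So diti → ditiet.

ditiet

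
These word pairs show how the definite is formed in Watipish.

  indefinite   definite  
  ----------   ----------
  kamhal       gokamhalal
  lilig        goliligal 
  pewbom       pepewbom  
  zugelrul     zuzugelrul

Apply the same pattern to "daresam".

godaresamal

kamhal and zugelrul both end in -l yet inflect differently (gokamhalal, zuzugelrul), so the final letter is not what conditions the rule; the last vowel is.
"daresam" has last vowel 'a'. The one such stem in the data (kamhal → gokamhalal) adds go- … -al around the stem, so the same rule applies.
The other pattern: stems whose last vowel is 'o' or 'u' repeat the first consonant+vowel as a prefix.
So daresam → godaresamal.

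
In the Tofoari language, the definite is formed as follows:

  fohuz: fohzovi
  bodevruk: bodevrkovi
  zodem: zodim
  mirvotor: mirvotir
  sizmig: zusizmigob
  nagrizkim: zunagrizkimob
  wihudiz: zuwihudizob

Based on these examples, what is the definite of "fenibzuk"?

fenibzkovi

zodem and nagrizkim both end in -m yet inflect differently (zodim, zunagrizkimob), so the final letter is not what conditions the rule; the last vowel is.
"fenibzuk" has last vowel 'u'. The stems whose last vowel is 'u' (fohuz → fohzovi, bodevruk → bodevrkovi) delete the last vowel and add -ovi.
The other patterns: stems whose last vowel is 'e' or 'o' change the last vowel to 'i'; stems whose last vowel is 'i' add zu- … -ob around the stem.
So fenibzuk → fenibzkovi.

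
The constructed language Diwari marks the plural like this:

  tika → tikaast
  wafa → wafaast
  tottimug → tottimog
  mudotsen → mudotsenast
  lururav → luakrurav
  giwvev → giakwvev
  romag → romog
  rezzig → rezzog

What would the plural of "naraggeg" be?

naraggog

lururav and romag both have last vowel 'a' yet inflect differently (luakrurav, romog), so the last vowel is not what conditions the rule; the final letter is.
"naraggeg" ends in -g. The stems ending in -g (tottimug → tottimog, rezzig → rezzog, romag → romog) change the last vowel to 'o'.
So naraggeg → naraggog.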